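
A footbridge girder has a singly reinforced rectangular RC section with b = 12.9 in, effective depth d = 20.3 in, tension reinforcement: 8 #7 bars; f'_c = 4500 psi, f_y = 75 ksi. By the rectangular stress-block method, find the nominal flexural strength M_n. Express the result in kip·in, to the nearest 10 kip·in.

A_s = 8 × 0.6 = 4.8 in².
T = A_s f_y = 4.8 × 75 = 360 kips.
a = T/(0.85 f'_c b) = 360/(0.85 × 4.5 × 12.9) = 7.296 in.
M_n = T(d − a/2) = 360 × (20.3 − 3.648) = 5994.7 kip·in.

M_n ≈ 5990 kip·in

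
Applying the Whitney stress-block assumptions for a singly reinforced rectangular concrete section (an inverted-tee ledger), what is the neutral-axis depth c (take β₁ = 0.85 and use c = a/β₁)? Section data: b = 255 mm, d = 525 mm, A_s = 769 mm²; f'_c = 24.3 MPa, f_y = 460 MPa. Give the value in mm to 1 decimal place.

T = A_s f_y = 769 × 460 = 353740 N = 353.74 kN.
Setting C = 0.85 f'_c a b equal to T: a = 353740/(0.85 × 24.3 × 255) = 67.161 mm.
With β₁ = 0.85, c = a/β₁ = 67.161/0.85 = 79.0 mm.

c ≈ 79.0 mm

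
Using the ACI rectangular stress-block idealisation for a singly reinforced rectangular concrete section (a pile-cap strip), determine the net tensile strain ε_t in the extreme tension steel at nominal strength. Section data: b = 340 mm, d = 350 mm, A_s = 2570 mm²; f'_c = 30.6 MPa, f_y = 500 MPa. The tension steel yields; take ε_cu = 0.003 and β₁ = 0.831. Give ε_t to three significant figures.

ε_t ≈ 0.00300

a = A_s f_y/(0.85 f'_c b) = 145.31 mm.
β₁ = 0.831, so c = a/β₁ = 145.31/0.831 = 174.86 mm.
From the linear strain diagram with ε_cu = 0.003: ε_t = 0.003 (d − c)/c = 0.003 × (350 − 174.86)/174.86 = 0.00300.
ε_t < 0.004 — the section is over-reinforced for flexure under ACI limits.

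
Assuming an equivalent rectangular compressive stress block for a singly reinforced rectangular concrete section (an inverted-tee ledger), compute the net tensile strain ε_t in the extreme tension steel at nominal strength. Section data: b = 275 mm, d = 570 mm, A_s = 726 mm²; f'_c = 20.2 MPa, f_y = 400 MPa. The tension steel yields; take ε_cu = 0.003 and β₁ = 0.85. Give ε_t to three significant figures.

a = A_s f_y/(0.85 f'_c b) = 61.50 mm.
β₁ = 0.85, so c = a/β₁ = 61.50/0.85 = 72.35 mm.
From the linear strain diagram with ε_cu = 0.003: ε_t = 0.003 (d − c)/c = 0.003 × (570 − 72.35)/72.35 = 0.0206.
Since ε_t ≥ 0.005, the section is tension-controlled.

ε_t ≈ 0.0206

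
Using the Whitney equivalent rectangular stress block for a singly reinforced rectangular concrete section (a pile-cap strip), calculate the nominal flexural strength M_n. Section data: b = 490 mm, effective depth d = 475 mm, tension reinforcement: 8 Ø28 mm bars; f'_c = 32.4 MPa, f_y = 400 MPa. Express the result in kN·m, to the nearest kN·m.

A_s = 8 × 616 = 4928 mm².
T = A_s f_y = 4928 × 400 = 1971200 N = 1971.2 kN.
From C = T: a = T/(0.85 f'_c b) = 1971200/(0.85 × 32.4 × 490) = 146.07 mm.
M_n = T(d − a/2) = 1971.2 kN × (475 − 73.035) mm = 792.35 kN·m.

M_n ≈ 792 kN·m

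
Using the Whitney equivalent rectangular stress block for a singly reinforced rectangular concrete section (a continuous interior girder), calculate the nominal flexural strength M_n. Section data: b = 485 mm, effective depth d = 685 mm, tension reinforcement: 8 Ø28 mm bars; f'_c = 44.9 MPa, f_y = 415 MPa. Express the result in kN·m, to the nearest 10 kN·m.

A_s = 8 × 616 = 4928 mm².
T = A_s f_y = 4928 × 415 = 2045120 N = 2045.12 kN.
From C = T: a = T/(0.85 f'_c b) = 2045120/(0.85 × 44.9 × 485) = 110.49 mm.
M_n = T(d − a/2) = 2045.12 kN × (685 − 55.245) mm = 1287.92 kN·m.

M_n ≈ 1290 kN·m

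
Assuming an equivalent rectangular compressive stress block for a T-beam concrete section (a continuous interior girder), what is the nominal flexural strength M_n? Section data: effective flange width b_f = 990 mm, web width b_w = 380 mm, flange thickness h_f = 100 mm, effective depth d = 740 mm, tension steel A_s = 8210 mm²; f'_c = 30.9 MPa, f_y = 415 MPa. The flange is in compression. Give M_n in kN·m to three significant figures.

Tension: T = A_s f_y = 8210 × 415 = 3407150 N.
Try a within the flange: a = T/(0.85 f'_c b_f) = 3407150/(0.85 × 30.9 × 990) = 131.03 mm.
a = 131.03 > h_f = 100 mm: the block extends into the web. Split into flange-overhang and web parts.
C_f = 0.85 f'_c (b_f − b_w) h_f = 0.85 × 30.9 × (990 − 380) × 100 = 1602165 N.
Remaining web compression depth: a_w = (T − C_f)/(0.85 f'_c b_w) = (3407150 − 1602165)/(0.85 × 30.9 × 380) = 180.85 mm.
M_n = C_f(d − h_f/2) + (T − C_f)(d − a_w/2) = 1602165 × (740 − 50) + 1804985 × (740 − 90.425) = 1105.49 + 1172.47 = 2277.96 × 10⁶ N·mm.
M_n = 2277.96 kN·m.

M_n ≈ 2280 kN·m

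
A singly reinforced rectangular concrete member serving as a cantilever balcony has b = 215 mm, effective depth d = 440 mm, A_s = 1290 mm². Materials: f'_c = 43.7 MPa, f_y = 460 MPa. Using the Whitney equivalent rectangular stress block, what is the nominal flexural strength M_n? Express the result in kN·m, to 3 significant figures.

T = A_s f_y = 1290 × 460 = 593400 N = 593.4 kN.
From C = T: a = T/(0.85 f'_c b) = 593400/(0.85 × 43.7 × 215) = 74.30 mm.
M_n = T(d − a/2) = 593.4 kN × (440 − 37.15) mm = 239.05 kN·m.

M_n ≈ 239 kN·m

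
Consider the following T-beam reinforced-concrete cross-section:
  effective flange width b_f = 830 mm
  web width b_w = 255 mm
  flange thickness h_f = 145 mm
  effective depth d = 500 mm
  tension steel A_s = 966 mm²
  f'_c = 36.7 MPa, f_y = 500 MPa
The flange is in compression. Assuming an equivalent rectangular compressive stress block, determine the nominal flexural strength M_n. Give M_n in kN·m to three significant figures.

M_n ≈ 237 kN·m

Tension: T = A_s f_y = 966 × 500 = 483000 N.
Try a within the flange: a = T/(0.85 f'_c b_f) = 483000/(0.85 × 36.7 × 830) = 18.65 mm.
Since a = 18.65 ≤ h_f = 145 mm, the stress block lies entirely in the flange; analyse as a rectangular beam of width b_f.
M_n = T(d − a/2) = 483000 × (500 − 9.325) = 237.00 × 10⁶ N·mm.
M_n = 237.00 kN·m.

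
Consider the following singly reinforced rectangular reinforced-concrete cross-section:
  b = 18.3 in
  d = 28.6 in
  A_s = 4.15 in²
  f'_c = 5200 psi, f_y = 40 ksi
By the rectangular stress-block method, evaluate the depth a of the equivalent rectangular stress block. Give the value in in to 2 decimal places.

a ≈ 2.05 in

T = A_s f_y = 4.15 × 40 = 166 kips.
a = T/(0.85 f'_c b) = 166/(0.85 × 5.2 × 18.3) = 2.05 in.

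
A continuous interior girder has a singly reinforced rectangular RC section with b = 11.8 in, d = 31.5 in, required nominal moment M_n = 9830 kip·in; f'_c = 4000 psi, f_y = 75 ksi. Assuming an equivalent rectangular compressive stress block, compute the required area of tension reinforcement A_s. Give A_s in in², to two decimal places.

From M_n = 0.85 f'_c a b (d − a/2):
a = d − √(d² − 2M_n/(0.85 f'_c b)) = 31.5 − √(31.5² − 2 × 9830/(0.85 × 4 × 11.8)) = 9.090 in.
A_s = 0.85 f'_c a b / f_y = 0.85 × 4 × 9.090 × 11.8 / 75 = 4.863 in².

A_s ≈ 4.86 in²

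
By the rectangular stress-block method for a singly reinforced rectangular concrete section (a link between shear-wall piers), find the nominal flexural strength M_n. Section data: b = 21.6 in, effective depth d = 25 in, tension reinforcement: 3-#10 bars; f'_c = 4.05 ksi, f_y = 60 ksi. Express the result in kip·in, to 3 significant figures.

A_s = 3 × 1.27 = 3.81 in².
T = A_s f_y = 3.81 × 60 = 228.6 kips.
a = T/(0.85 f'_c b) = 228.6/(0.85 × 4.05 × 21.6) = 3.074 in.
M_n = T(d − a/2) = 228.6 × (25 − 1.537) = 5363.6 kip·in.

M_n ≈ 5360 kip·in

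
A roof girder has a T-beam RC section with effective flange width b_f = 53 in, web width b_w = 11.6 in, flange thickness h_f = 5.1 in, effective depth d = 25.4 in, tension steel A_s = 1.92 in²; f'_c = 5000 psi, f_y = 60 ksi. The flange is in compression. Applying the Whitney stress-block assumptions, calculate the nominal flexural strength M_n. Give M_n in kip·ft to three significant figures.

Tension: T = A_s f_y = 1.92 × 60 = 115.2 kips.
Try a within the flange: a = T/(0.85 f'_c b_f) = 115.2/(0.85 × 5 × 53) = 0.511 in.
Since a = 0.511 ≤ h_f = 5.1 in, the stress block lies entirely in the flange; analyse as a rectangular beam of width b_f.
M_n = T(d − a/2) = 115.2 × (25.4 − 0.2555) = 2896.6 kip·in.
M_n = 2896.6/12 = 241.38 kip·ft.

M_n ≈ 241 kip·ft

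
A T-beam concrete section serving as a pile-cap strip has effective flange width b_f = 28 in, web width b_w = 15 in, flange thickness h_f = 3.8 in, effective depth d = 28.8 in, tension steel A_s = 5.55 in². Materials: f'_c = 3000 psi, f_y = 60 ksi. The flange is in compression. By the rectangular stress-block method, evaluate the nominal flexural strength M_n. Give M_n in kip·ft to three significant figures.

Tension: T = A_s f_y = 5.55 × 60 = 333 kips.
Try a within the flange: a = T/(0.85 f'_c b_f) = 333/(0.85 × 3 × 28) = 4.664 in.
a = 4.664 > h_f = 3.8 in: the block extends into the web. Split into flange-overhang and web parts.
C_f = 0.85 f'_c (b_f − b_w) h_f = 0.85 × 3 × (28 − 15) × 3.8 = 126.0 kips.
Remaining web compression depth: a_w = (T − C_f)/(0.85 f'_c b_w) = (333 − 126.0)/(0.85 × 3 × 15) = 5.412 in.
M_n = C_f(d − h_f/2) + (T − C_f)(d − a_w/2) = 126.0 × (28.8 − 1.9) + 207 × (28.8 − 2.706) = 3389.4 + 5401.5 = 8790.9 kip·in.
M_n = 8790.9/12 = 732.58 kip·ft.

M_n ≈ 733 kip·ft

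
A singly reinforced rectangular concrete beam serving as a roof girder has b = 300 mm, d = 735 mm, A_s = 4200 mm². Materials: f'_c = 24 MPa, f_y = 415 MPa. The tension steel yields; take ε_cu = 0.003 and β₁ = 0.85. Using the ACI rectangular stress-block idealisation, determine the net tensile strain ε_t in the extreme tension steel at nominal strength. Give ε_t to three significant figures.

ε_t ≈ 0.00358

a = A_s f_y/(0.85 f'_c b) = 284.80 mm.
β₁ = 0.85, so c = a/β₁ = 284.80/0.85 = 335.06 mm.
From the linear strain diagram with ε_cu = 0.003: ε_t = 0.003 (d − c)/c = 0.003 × (735 − 335.06)/335.06 = 0.00358.
ε_t < 0.004 — the section is over-reinforced for flexure under ACI limits.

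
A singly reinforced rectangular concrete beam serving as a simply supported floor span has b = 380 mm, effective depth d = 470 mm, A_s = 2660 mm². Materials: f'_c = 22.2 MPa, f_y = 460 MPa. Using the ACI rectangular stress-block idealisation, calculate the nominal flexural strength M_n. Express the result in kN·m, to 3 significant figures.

M_n ≈ 471 kN·m

T = A_s f_y = 2660 × 460 = 1223600 N = 1223.6 kN.
From C = T: a = T/(0.85 f'_c b) = 1223600/(0.85 × 22.2 × 380) = 170.64 mm.
M_n = T(d − a/2) = 1223.6 kN × (470 − 85.32) mm = 470.69 kN·m.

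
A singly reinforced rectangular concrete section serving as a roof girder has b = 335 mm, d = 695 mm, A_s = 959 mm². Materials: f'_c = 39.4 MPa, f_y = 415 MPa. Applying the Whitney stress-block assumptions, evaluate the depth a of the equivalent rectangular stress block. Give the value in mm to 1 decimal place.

a ≈ 35.5 mm

T = A_s f_y = 959 × 415 = 397985 N = 397.985 kN.
Setting C = 0.85 f'_c a b equal to T: a = 397985/(0.85 × 39.4 × 335) = 35.5 mm.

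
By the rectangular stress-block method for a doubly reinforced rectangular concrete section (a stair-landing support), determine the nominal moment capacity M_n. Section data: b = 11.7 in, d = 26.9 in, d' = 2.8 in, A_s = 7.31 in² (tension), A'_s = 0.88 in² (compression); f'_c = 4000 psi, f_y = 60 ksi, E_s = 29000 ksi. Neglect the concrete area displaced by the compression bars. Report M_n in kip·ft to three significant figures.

M_n ≈ 815 kip·ft

Assume both steels yield.
a = (A_s − A'_s) f_y/(0.85 f'_c b) = (7.31 − 0.88) × 60/(0.85 × 4 × 11.7) = 9.698 in.
c = a/β₁ = 9.698/0.85 = 11.409 in; ε'_s = 0.003(c − d')/c = 0.0023 ≥ ε_y = 0.0021, so the compression steel yields.
M_n = (A_s − A'_s) f_y (d − a/2) + A'_s f_y (d − d') = 385.8 × (26.9 − 4.849) + 52.8 × (26.9 − 2.8) = 8507.3 + 1272.5 = 9779.8 kip·in = 9779.8/12 = 814.98 kip·ft.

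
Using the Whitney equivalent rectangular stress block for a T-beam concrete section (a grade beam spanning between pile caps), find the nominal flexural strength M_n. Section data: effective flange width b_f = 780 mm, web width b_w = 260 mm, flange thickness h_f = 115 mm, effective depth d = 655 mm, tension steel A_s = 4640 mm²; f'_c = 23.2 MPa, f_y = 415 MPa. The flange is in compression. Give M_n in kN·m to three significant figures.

Tension: T = A_s f_y = 4640 × 415 = 1925600 N.
Try a within the flange: a = T/(0.85 f'_c b_f) = 1925600/(0.85 × 23.2 × 780) = 125.19 mm.
a = 125.19 > h_f = 115 mm: the block extends into the web. Split into flange-overhang and web parts.
C_f = 0.85 f'_c (b_f − b_w) h_f = 0.85 × 23.2 × (780 − 260) × 115 = 1179256 N.
Remaining web compression depth: a_w = (T − C_f)/(0.85 f'_c b_w) = (1925600 − 1179256)/(0.85 × 23.2 × 260) = 145.57 mm.
M_n = C_f(d − h_f/2) + (T − C_f)(d − a_w/2) = 1179256 × (655 − 57.5) + 746344 × (655 − 72.785) = 704.61 + 434.53 = 1139.14 × 10⁶ N·mm.
M_n = 1139.14 kN·m.

M_n ≈ 1140 kN·m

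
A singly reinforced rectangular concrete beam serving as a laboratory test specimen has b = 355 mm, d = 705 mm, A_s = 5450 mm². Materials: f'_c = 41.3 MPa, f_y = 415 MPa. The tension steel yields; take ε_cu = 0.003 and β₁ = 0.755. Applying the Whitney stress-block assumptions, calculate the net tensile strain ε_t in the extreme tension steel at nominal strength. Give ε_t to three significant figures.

ε_t ≈ 0.00580

a = A_s f_y/(0.85 f'_c b) = 181.49 mm.
β₁ = 0.755, so c = a/β₁ = 181.49/0.755 = 240.38 mm.
From the linear strain diagram with ε_cu = 0.003: ε_t = 0.003 (d − c)/c = 0.003 × (705 − 240.38)/240.38 = 0.00580.
Since ε_t ≥ 0.005, the section is tension-controlled.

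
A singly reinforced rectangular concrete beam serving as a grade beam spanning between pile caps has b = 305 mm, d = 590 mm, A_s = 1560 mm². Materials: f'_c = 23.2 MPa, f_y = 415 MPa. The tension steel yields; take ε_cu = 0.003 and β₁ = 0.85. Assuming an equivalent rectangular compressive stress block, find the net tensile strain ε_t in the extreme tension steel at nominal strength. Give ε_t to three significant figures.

a = A_s f_y/(0.85 f'_c b) = 107.64 mm.
β₁ = 0.85, so c = a/β₁ = 107.64/0.85 = 126.64 mm.
From the linear strain diagram with ε_cu = 0.003: ε_t = 0.003 (d − c)/c = 0.003 × (590 − 126.64)/126.64 = 0.0110.
Since ε_t ≥ 0.005, the section is tension-controlled.

ε_t ≈ 0.0110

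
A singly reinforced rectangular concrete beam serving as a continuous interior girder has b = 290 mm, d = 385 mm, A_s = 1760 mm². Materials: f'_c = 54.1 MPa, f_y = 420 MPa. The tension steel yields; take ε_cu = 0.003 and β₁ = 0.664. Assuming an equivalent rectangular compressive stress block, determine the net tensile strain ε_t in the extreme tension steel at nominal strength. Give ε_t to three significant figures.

a = A_s f_y/(0.85 f'_c b) = 55.43 mm.
β₁ = 0.664, so c = a/β₁ = 55.43/0.664 = 83.48 mm.
From the linear strain diagram with ε_cu = 0.003: ε_t = 0.003 (d − c)/c = 0.003 × (385 − 83.48)/83.48 = 0.0108.
Since ε_t ≥ 0.005, the section is tension-controlled.

ε_t ≈ 0.0108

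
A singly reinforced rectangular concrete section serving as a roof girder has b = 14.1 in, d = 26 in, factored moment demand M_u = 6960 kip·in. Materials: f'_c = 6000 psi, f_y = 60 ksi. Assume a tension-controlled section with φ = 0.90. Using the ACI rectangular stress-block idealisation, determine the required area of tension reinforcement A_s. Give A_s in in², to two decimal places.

A_s ≈ 5.43 in²

M_n = M_u/φ = 6960/0.90 = 7733.33 kip·in.
From M_n = 0.85 f'_c a b (d − a/2):
a = d − √(d² − 2M_n/(0.85 f'_c b)) = 26 − √(26² − 2 × 7733.33/(0.85 × 6 × 14.1)) = 4.531 in.
A_s = 0.85 f'_c a b / f_y = 0.85 × 6 × 4.531 × 14.1 / 60 = 5.430 in².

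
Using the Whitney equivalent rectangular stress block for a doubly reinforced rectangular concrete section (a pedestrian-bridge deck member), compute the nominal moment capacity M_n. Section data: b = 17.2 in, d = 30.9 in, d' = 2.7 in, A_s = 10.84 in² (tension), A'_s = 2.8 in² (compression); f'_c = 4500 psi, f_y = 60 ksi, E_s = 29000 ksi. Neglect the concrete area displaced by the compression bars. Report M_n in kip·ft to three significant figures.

M_n ≈ 1490 kip·ft

Assume both steels yield.
a = (A_s − A'_s) f_y/(0.85 f'_c b) = (10.84 − 2.8) × 60/(0.85 × 4.5 × 17.2) = 7.332 in.
c = a/β₁ = 7.332/0.825 = 8.887 in; ε'_s = 0.003(c − d')/c = 0.0021 ≥ ε_y = 0.0021, so the compression steel yields.
M_n = (A_s − A'_s) f_y (d − a/2) + A'_s f_y (d − d') = 482.4 × (30.9 − 3.666) + 168 × (30.9 − 2.7) = 13137.7 + 4737.6 = 17875.3 kip·in = 17875.3/12 = 1489.61 kip·ft.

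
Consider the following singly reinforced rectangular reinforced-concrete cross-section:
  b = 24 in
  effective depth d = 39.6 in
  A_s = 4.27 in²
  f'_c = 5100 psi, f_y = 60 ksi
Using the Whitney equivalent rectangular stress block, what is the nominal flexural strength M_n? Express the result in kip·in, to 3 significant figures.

T = A_s f_y = 4.27 × 60 = 256.2 kips.
a = T/(0.85 f'_c b) = 256.2/(0.85 × 5.1 × 24) = 2.463 in.
M_n = T(d − a/2) = 256.2 × (39.6 − 1.2315) = 9830.0 kip·in.

M_n ≈ 9830 kip·in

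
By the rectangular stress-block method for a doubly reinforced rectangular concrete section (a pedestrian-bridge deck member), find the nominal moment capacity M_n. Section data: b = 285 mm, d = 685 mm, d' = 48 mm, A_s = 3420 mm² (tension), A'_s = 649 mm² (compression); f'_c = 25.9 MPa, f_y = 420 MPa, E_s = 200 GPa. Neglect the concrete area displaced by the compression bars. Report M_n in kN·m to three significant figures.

M_n ≈ 863 kN·m

Assume both tension and compression steel yield.
Net tension couple steel: A_s − A'_s = 2771 mm².
a = (A_s − A'_s) f_y / (0.85 f'_c b) = 1163820/(0.85 × 25.9 × 285) = 185.49 mm.
c = a/β₁ = 185.49/0.85 = 218.22 mm; ε'_s = 0.003(c − d')/c = 0.0023 ≥ f_y/E_s = 0.0021, so compression steel does yield.
M_n = (A_s − A'_s) f_y (d − a/2) + A'_s f_y (d − d') = [1163820 × (685 − 92.745) + 272580 × (685 − 48)] × 10⁻⁶ = 689.28 + 173.63 = 862.91 kN·m.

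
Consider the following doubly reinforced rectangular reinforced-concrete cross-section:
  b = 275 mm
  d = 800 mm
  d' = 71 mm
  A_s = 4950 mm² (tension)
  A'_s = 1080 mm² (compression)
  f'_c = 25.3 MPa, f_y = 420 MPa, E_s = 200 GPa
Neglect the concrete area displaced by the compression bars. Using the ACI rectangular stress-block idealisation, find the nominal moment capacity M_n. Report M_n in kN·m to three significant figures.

Assume both tension and compression steel yield.
Net tension couple steel: A_s − A'_s = 3870 mm².
a = (A_s − A'_s) f_y / (0.85 f'_c b) = 1625400/(0.85 × 25.3 × 275) = 274.85 mm.
c = a/β₁ = 274.85/0.85 = 323.35 mm; ε'_s = 0.003(c − d')/c = 0.0023 ≥ f_y/E_s = 0.0021, so compression steel does yield.
M_n = (A_s − A'_s) f_y (d − a/2) + A'_s f_y (d − d') = [1625400 × (800 − 137.425) + 453600 × (800 − 71)] × 10⁻⁶ = 1076.95 + 330.67 = 1407.62 kN·m.

M_n ≈ 1410 kN·m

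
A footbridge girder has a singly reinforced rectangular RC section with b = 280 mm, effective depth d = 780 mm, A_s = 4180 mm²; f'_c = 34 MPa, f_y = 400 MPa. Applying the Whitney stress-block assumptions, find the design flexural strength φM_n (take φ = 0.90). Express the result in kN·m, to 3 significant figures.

T = A_s f_y = 4180 × 400 = 1672000 N = 1672 kN.
From C = T: a = T/(0.85 f'_c b) = 1672000/(0.85 × 34 × 280) = 206.62 mm.
M_n = T(d − a/2) = 1672 kN × (780 − 103.31) mm = 1131.43 kN·m.
φM_n = 0.90 × 1131.43 = 1018.29 kN·m.

φM_n ≈ 1020 kN·m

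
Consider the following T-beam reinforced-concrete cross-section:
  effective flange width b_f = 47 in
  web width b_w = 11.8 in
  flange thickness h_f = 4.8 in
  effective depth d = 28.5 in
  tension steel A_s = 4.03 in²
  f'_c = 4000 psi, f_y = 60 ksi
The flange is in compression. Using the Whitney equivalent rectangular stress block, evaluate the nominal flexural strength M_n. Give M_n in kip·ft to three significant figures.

Tension: T = A_s f_y = 4.03 × 60 = 241.8 kips.
Try a within the flange: a = T/(0.85 f'_c b_f) = 241.8/(0.85 × 4 × 47) = 1.513 in.
Since a = 1.513 ≤ h_f = 4.8 in, the stress block lies entirely in the flange; analyse as a rectangular beam of width b_f.
M_n = T(d − a/2) = 241.8 × (28.5 − 0.7565) = 6708.4 kip·in.
M_n = 6708.4/12 = 559.03 kip·ft.

M_n ≈ 559 kip·ft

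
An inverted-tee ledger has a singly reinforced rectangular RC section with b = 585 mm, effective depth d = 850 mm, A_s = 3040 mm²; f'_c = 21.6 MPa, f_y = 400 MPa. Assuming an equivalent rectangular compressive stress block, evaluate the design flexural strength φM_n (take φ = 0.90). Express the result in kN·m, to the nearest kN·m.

φM_n ≈ 868 kN·m

T = A_s f_y = 3040 × 400 = 1216000 N = 1216 kN.
From C = T: a = T/(0.85 f'_c b) = 1216000/(0.85 × 21.6 × 585) = 113.22 mm.
M_n = T(d − a/2) = 1216 kN × (850 − 56.61) mm = 964.76 kN·m.
φM_n = 0.90 × 964.76 = 868.28 kN·m.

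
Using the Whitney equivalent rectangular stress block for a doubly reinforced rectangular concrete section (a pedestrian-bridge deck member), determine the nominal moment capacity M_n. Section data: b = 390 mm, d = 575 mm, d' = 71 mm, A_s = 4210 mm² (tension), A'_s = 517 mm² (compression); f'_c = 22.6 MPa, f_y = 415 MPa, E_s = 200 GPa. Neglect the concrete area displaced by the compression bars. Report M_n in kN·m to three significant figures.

M_n ≈ 833 kN·m

Assume both tension and compression steel yield.
Net tension couple steel: A_s − A'_s = 3693 mm².
a = (A_s − A'_s) f_y / (0.85 f'_c b) = 1532595/(0.85 × 22.6 × 390) = 204.57 mm.
c = a/β₁ = 204.57/0.85 = 240.67 mm; ε'_s = 0.003(c − d')/c = 0.0021 ≥ f_y/E_s = 0.0021, so compression steel does yield.
M_n = (A_s − A'_s) f_y (d − a/2) + A'_s f_y (d − d') = [1532595 × (575 − 102.285) + 214555 × (575 − 71)] × 10⁻⁶ = 724.48 + 108.14 = 832.62 kN·m.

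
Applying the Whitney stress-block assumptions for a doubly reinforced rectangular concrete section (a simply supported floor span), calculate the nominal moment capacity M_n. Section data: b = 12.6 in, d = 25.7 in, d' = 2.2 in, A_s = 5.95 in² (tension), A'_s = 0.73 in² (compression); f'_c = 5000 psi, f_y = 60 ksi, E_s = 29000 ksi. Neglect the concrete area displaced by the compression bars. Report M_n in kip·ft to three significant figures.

M_n ≈ 680 kip·ft

Assume both steels yield.
a = (A_s − A'_s) f_y/(0.85 f'_c b) = (5.95 − 0.73) × 60/(0.85 × 5 × 12.6) = 5.849 in.
c = a/β₁ = 5.849/0.8 = 7.311 in; ε'_s = 0.003(c − d')/c = 0.0021 ≥ ε_y = 0.0021, so the compression steel yields.
M_n = (A_s − A'_s) f_y (d − a/2) + A'_s f_y (d − d') = 313.2 × (25.7 − 2.9245) + 43.8 × (25.7 − 2.2) = 7133.3 + 1029.3 = 8162.6 kip·in = 8162.6/12 = 680.22 kip·ft.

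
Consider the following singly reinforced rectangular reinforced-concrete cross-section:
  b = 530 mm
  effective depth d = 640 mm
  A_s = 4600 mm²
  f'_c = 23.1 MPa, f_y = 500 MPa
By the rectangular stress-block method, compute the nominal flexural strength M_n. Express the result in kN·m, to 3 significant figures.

T = A_s f_y = 4600 × 500 = 2300000 N = 2300 kN.
From C = T: a = T/(0.85 f'_c b) = 2300000/(0.85 × 23.1 × 530) = 221.01 mm.
M_n = T(d − a/2) = 2300 kN × (640 − 110.505) mm = 1217.84 kN·m.

M_n ≈ 1220 kN·m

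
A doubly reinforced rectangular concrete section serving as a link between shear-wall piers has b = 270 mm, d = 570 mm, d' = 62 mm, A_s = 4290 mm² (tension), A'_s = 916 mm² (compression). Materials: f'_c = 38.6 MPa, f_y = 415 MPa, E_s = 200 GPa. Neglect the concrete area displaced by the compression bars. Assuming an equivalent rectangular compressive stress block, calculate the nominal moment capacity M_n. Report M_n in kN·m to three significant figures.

M_n ≈ 881 kN·m

Assume both tension and compression steel yield.
Net tension couple steel: A_s − A'_s = 3374 mm².
a = (A_s − A'_s) f_y / (0.85 f'_c b) = 1400210/(0.85 × 38.6 × 270) = 158.06 mm.
c = a/β₁ = 158.06/0.774 = 204.21 mm; ε'_s = 0.003(c − d')/c = 0.0021 ≥ f_y/E_s = 0.0021, so compression steel does yield.
M_n = (A_s − A'_s) f_y (d − a/2) + A'_s f_y (d − d') = [1400210 × (570 − 79.03) + 380140 × (570 − 62)] × 10⁻⁶ = 687.46 + 193.11 = 880.57 kN·m.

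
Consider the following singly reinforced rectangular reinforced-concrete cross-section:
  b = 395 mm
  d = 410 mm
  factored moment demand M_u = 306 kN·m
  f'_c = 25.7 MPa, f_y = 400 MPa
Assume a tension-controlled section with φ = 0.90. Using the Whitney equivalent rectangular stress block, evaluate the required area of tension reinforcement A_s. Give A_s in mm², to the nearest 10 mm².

A_s ≈ 2400 mm²

M_n = M_u/φ = 306/0.90 = 340 kN·m.
With M_n = 0.85 f'_c a b (d − a/2), solve the quadratic for a:
a = d − √(d² − 2M_n/(0.85 f'_c b)) = 410 − √(410² − 2 × 340×10⁶/(0.85 × 25.7 × 395)) = 111.18 mm.
A_s = 0.85 f'_c a b / f_y = 0.85 × 25.7 × 111.18 × 395 / 400 = 2398.4 mm².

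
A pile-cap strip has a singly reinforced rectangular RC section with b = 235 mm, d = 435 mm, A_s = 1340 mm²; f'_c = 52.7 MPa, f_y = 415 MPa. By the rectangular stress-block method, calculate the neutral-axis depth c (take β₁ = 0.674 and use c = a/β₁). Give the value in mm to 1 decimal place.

T = A_s f_y = 1340 × 415 = 556100 N = 556.1 kN.
Setting C = 0.85 f'_c a b equal to T: a = 556100/(0.85 × 52.7 × 235) = 52.827 mm.
With β₁ = 0.674, c = a/β₁ = 52.827/0.674 = 78.4 mm.

c ≈ 78.4 mm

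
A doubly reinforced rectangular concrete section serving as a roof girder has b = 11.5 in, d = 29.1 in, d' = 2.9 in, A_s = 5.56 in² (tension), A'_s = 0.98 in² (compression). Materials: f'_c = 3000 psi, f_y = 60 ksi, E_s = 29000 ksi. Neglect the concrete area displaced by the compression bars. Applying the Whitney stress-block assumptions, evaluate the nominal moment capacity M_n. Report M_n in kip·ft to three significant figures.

M_n ≈ 687 kip·ft

Assume both steels yield.
a = (A_s − A'_s) f_y/(0.85 f'_c b) = (5.56 − 0.98) × 60/(0.85 × 3 × 11.5) = 9.371 in.
c = a/β₁ = 9.371/0.85 = 11.025 in; ε'_s = 0.003(c − d')/c = 0.0022 ≥ ε_y = 0.0021, so the compression steel yields.
M_n = (A_s − A'_s) f_y (d − a/2) + A'_s f_y (d − d') = 274.8 × (29.1 − 4.6855) + 58.8 × (29.1 − 2.9) = 6709.1 + 1540.6 = 8249.7 kip·in = 8249.7/12 = 687.48 kip·ft.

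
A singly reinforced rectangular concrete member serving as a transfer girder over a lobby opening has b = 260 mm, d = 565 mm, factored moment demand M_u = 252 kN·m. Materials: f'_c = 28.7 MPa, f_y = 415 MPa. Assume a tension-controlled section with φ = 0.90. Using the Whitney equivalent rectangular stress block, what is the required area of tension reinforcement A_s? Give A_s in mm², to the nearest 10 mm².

M_n = M_u/φ = 252/0.90 = 280 kN·m.
With M_n = 0.85 f'_c a b (d − a/2), solve the quadratic for a:
a = d − √(d² − 2M_n/(0.85 f'_c b)) = 565 − √(565² − 2 × 280×10⁶/(0.85 × 28.7 × 260)) = 84.44 mm.
A_s = 0.85 f'_c a b / f_y = 0.85 × 28.7 × 84.44 × 260 / 415 = 1290.5 mm².

A_s ≈ 1290 mm²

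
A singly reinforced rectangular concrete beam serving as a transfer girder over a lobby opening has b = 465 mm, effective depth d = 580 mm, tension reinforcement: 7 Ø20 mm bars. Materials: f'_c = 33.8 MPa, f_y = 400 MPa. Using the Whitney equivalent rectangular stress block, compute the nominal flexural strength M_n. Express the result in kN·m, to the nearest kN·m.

M_n ≈ 481 kN·m

A_s = 7 × 314 = 2198 mm².
T = A_s f_y = 2198 × 400 = 879200 N = 879.2 kN.
From C = T: a = T/(0.85 f'_c b) = 879200/(0.85 × 33.8 × 465) = 65.81 mm.
M_n = T(d − a/2) = 879.2 kN × (580 − 32.905) mm = 481.01 kN·m.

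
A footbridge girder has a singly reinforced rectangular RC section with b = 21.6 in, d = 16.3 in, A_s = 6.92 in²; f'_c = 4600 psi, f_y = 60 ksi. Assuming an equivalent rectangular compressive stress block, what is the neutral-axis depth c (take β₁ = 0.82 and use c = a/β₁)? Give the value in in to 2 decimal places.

T = A_s f_y = 6.92 × 60 = 415.2 kips.
a = T/(0.85 f'_c b) = 415.2/(0.85 × 4.6 × 21.6) = 4.9162 in.
With β₁ = 0.82, c = a/β₁ = 4.9162/0.82 = 6.00 in.

c ≈ 6.00 in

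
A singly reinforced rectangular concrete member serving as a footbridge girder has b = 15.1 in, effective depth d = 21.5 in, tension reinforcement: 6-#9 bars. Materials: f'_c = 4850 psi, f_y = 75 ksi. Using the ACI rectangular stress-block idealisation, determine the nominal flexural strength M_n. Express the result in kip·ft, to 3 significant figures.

A_s = 6 × 1 = 6 in².
T = A_s f_y = 6 × 75 = 450 kips.
a = T/(0.85 f'_c b) = 450/(0.85 × 4.85 × 15.1) = 7.229 in.
M_n = T(d − a/2) = 450 × (21.5 − 3.6145) = 8048.5 kip·in = 8048.5/12 = 670.71 kip·ft.

M_n ≈ 671 kip·ft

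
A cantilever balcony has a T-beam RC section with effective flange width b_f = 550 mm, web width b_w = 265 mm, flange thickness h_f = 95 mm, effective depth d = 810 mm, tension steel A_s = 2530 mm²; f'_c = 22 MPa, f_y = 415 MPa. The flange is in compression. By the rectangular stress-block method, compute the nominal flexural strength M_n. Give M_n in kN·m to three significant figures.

M_n ≈ 797 kN·m

Tension: T = A_s f_y = 2530 × 415 = 1049950 N.
Try a within the flange: a = T/(0.85 f'_c b_f) = 1049950/(0.85 × 22 × 550) = 102.09 mm.
a = 102.09 > h_f = 95 mm: the block extends into the web. Split into flange-overhang and web parts.
C_f = 0.85 f'_c (b_f − b_w) h_f = 0.85 × 22 × (550 − 265) × 95 = 506303 N.
Remaining web compression depth: a_w = (T − C_f)/(0.85 f'_c b_w) = (1049950 − 506303)/(0.85 × 22 × 265) = 109.71 mm.
M_n = C_f(d − h_f/2) + (T − C_f)(d − a_w/2) = 506303 × (810 − 47.5) + 543647 × (810 − 54.855) = 386.06 + 410.53 = 796.59 × 10⁶ N·mm.
M_n = 796.59 kN·m.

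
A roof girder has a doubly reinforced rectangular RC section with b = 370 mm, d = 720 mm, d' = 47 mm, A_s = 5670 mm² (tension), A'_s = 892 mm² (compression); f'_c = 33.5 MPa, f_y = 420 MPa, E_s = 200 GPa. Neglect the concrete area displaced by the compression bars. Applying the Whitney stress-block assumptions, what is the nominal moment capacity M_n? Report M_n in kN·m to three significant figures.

M_n ≈ 1510 kN·m

Assume both tension and compression steel yield.
Net tension couple steel: A_s − A'_s = 4778 mm².
a = (A_s − A'_s) f_y / (0.85 f'_c b) = 2006760/(0.85 × 33.5 × 370) = 190.47 mm.
c = a/β₁ = 190.47/0.811 = 234.86 mm; ε'_s = 0.003(c − d')/c = 0.0024 ≥ f_y/E_s = 0.0021, so compression steel does yield.
M_n = (A_s − A'_s) f_y (d − a/2) + A'_s f_y (d − d') = [2006760 × (720 − 95.235) + 374640 × (720 − 47)] × 10⁻⁶ = 1253.75 + 252.13 = 1505.88 kN·m.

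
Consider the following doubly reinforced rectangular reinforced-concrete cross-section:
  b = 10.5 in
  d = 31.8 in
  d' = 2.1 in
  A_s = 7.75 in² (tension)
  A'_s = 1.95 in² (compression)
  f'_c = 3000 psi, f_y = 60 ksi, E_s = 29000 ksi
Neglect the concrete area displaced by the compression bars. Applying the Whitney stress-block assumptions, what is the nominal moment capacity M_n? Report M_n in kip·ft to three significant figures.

M_n ≈ 1020 kip·ft

Assume both steels yield.
a = (A_s − A'_s) f_y/(0.85 f'_c b) = (7.75 − 1.95) × 60/(0.85 × 3 × 10.5) = 12.997 in.
c = a/β₁ = 12.997/0.85 = 15.291 in; ε'_s = 0.003(c − d')/c = 0.0026 ≥ ε_y = 0.0021, so the compression steel yields.
M_n = (A_s − A'_s) f_y (d − a/2) + A'_s f_y (d − d') = 348 × (31.8 − 6.4985) + 117 × (31.8 − 2.1) = 8804.9 + 3474.9 = 12279.8 kip·in = 12279.8/12 = 1023.32 kip·ft.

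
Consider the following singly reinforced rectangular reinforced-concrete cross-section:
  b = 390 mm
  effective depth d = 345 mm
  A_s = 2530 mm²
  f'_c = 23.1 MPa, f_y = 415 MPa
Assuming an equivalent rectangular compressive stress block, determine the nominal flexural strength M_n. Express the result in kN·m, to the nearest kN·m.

M_n ≈ 290 kN·m

T = A_s f_y = 2530 × 415 = 1049950 N = 1049.95 kN.
From C = T: a = T/(0.85 f'_c b) = 1049950/(0.85 × 23.1 × 390) = 137.11 mm.
M_n = T(d − a/2) = 1049.95 kN × (345 − 68.555) mm = 290.25 kN·m.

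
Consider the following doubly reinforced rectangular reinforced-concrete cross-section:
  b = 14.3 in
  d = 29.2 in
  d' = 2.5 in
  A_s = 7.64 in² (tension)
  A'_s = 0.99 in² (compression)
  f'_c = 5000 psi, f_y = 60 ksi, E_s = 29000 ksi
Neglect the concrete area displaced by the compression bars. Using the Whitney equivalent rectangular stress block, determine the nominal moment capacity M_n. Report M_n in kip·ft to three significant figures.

M_n ≈ 994 kip·ft

Assume both steels yield.
a = (A_s − A'_s) f_y/(0.85 f'_c b) = (7.64 − 0.99) × 60/(0.85 × 5 × 14.3) = 6.565 in.
c = a/β₁ = 6.565/0.8 = 8.206 in; ε'_s = 0.003(c − d')/c = 0.0021 ≥ ε_y = 0.0021, so the compression steel yields.
M_n = (A_s − A'_s) f_y (d − a/2) + A'_s f_y (d − d') = 399 × (29.2 − 3.2825) + 59.4 × (29.2 − 2.5) = 10341.1 + 1586.0 = 11927.1 kip·in = 11927.1/12 = 993.93 kip·ft.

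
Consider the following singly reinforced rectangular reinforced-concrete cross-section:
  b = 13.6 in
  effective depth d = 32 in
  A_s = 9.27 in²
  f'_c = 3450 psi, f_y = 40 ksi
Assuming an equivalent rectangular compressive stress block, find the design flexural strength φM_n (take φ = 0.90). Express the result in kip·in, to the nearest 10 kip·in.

φM_n ≈ 9130 kip·in

T = A_s f_y = 9.27 × 40 = 370.8 kips.
a = T/(0.85 f'_c b) = 370.8/(0.85 × 3.45 × 13.6) = 9.297 in.
M_n = T(d − a/2) = 370.8 × (32 − 4.6485) = 10141.9 kip·in.
φM_n = 0.90 × 10141.9 = 9127.7 kip·in.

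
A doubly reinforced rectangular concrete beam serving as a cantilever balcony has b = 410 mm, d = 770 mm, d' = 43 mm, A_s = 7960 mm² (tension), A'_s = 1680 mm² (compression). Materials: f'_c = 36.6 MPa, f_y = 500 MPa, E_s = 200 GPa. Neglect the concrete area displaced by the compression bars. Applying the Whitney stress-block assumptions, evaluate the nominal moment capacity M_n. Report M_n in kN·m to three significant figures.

M_n ≈ 2640 kN·m

Assume both tension and compression steel yield.
Net tension couple steel: A_s − A'_s = 6280 mm².
a = (A_s − A'_s) f_y / (0.85 f'_c b) = 3140000/(0.85 × 36.6 × 410) = 246.18 mm.
c = a/β₁ = 246.18/0.789 = 312.02 mm; ε'_s = 0.003(c − d')/c = 0.0026 ≥ f_y/E_s = 0.0025, so compression steel does yield.
M_n = (A_s − A'_s) f_y (d − a/2) + A'_s f_y (d − d') = [3140000 × (770 − 123.09) + 840000 × (770 − 43)] × 10⁻⁶ = 2031.30 + 610.68 = 2641.98 kN·m.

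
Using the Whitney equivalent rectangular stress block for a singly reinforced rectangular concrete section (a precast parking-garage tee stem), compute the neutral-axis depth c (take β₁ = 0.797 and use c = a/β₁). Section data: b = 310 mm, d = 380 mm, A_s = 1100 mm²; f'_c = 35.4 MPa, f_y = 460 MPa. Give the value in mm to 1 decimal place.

T = A_s f_y = 1100 × 460 = 506000 N = 506 kN.
Setting C = 0.85 f'_c a b equal to T: a = 506000/(0.85 × 35.4 × 310) = 54.246 mm.
With β₁ = 0.797, c = a/β₁ = 54.246/0.797 = 68.1 mm.

c ≈ 68.1 mm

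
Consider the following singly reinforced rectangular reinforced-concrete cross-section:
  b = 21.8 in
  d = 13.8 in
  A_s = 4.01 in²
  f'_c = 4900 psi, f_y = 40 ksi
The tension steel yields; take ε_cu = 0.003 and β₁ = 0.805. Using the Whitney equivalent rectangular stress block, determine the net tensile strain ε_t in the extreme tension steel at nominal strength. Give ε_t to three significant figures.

ε_t ≈ 0.0159

a = A_s f_y/(0.85 f'_c b) = 1.767 in.
β₁ = 0.805, so c = a/β₁ = 1.767/0.805 = 2.195 in.
From the linear strain diagram with ε_cu = 0.003: ε_t = 0.003 (d − c)/c = 0.003 × (13.8 − 2.195)/2.195 = 0.0159.
Since ε_t ≥ 0.005, the section is tension-controlled.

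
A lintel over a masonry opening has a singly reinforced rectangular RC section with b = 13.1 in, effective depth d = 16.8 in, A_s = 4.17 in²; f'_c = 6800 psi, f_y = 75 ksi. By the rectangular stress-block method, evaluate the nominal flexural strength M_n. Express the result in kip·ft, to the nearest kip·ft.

T = A_s f_y = 4.17 × 75 = 312.75 kips.
a = T/(0.85 f'_c b) = 312.75/(0.85 × 6.8 × 13.1) = 4.130 in.
M_n = T(d − a/2) = 312.75 × (16.8 − 2.065) = 4608.4 kip·in = 4608.4/12 = 384.03 kip·ft.

M_n ≈ 384 kip·ft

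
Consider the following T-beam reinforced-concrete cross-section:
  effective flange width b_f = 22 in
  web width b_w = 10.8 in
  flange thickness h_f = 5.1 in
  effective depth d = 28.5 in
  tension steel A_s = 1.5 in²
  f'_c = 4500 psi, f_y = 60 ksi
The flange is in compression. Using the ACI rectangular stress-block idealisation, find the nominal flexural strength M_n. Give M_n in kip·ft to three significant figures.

M_n ≈ 210 kip·ft

Tension: T = A_s f_y = 1.5 × 60 = 90 kips.
Try a within the flange: a = T/(0.85 f'_c b_f) = 90/(0.85 × 4.5 × 22) = 1.070 in.
Since a = 1.070 ≤ h_f = 5.1 in, the stress block lies entirely in the flange; analyse as a rectangular beam of width b_f.
M_n = T(d − a/2) = 90 × (28.5 − 0.535) = 2516.9 kip·in.
M_n = 2516.9/12 = 209.74 kip·ft.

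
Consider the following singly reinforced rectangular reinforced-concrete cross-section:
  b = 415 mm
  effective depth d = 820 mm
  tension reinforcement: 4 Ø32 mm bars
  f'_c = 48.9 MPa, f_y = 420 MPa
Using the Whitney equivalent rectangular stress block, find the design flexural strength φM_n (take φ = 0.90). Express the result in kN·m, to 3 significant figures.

φM_n ≈ 949 kN·m

A_s = 4 × 804 = 3216 mm².
T = A_s f_y = 3216 × 420 = 1350720 N = 1350.72 kN.
From C = T: a = T/(0.85 f'_c b) = 1350720/(0.85 × 48.9 × 415) = 78.30 mm.
M_n = T(d − a/2) = 1350.72 kN × (820 − 39.15) mm = 1054.71 kN·m.
φM_n = 0.90 × 1054.71 = 949.24 kN·m.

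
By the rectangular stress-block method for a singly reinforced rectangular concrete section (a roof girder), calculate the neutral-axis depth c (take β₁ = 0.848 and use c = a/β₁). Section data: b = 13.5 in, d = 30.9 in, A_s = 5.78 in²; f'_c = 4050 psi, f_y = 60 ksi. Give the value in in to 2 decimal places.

T = A_s f_y = 5.78 × 60 = 346.8 kips.
a = T/(0.85 f'_c b) = 346.8/(0.85 × 4.05 × 13.5) = 7.4623 in.
With β₁ = 0.848, c = a/β₁ = 7.4623/0.848 = 8.80 in.

c ≈ 8.80 in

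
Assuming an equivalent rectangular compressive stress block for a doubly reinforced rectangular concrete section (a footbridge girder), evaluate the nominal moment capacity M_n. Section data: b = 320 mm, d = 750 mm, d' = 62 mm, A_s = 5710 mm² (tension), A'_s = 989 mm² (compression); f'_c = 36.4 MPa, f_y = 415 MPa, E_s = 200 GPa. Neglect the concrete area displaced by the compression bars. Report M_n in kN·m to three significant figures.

M_n ≈ 1560 kN·m

Assume both tension and compression steel yield.
Net tension couple steel: A_s − A'_s = 4721 mm².
a = (A_s − A'_s) f_y / (0.85 f'_c b) = 1959215/(0.85 × 36.4 × 320) = 197.88 mm.
c = a/β₁ = 197.88/0.79 = 250.48 mm; ε'_s = 0.003(c − d')/c = 0.0023 ≥ f_y/E_s = 0.0021, so compression steel does yield.
M_n = (A_s − A'_s) f_y (d − a/2) + A'_s f_y (d − d') = [1959215 × (750 − 98.94) + 410435 × (750 − 62)] × 10⁻⁶ = 1275.57 + 282.38 = 1557.95 kN·m.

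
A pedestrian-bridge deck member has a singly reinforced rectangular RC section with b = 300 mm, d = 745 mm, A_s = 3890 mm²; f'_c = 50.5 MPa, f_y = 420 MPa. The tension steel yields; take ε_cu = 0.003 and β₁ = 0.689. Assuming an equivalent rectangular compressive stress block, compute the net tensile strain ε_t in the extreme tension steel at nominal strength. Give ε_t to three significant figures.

ε_t ≈ 0.00914

a = A_s f_y/(0.85 f'_c b) = 126.87 mm.
β₁ = 0.689, so c = a/β₁ = 126.87/0.689 = 184.14 mm.
From the linear strain diagram with ε_cu = 0.003: ε_t = 0.003 (d − c)/c = 0.003 × (745 − 184.14)/184.14 = 0.00914.
Since ε_t ≥ 0.005, the section is tension-controlled.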